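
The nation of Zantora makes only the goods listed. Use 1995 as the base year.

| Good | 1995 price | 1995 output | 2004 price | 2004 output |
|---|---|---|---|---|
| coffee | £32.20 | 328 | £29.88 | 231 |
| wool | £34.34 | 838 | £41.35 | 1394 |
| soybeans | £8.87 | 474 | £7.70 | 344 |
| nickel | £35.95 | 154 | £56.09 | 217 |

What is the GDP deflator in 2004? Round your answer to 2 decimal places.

Nominal GDP 2004 = 29.88·231 + 41.35·1394 + 7.70·344 + 56.09·217 = 79364.51.
Real GDP 2004 (at 1995 prices) = 32.20·231 + 34.34·1394 + 8.87·344 + 35.95·217 = 66160.59.
Deflator = Nominal/Real × 100 = 79364.51/66160.59 × 100 = 119.957.

119.96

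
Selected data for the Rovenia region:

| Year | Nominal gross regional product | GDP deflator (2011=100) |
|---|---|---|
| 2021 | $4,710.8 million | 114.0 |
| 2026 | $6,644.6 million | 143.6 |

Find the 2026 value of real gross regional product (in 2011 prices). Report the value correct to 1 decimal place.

Real gross regional product = Nominal / (GDP deflator/100) = 6644.6 / 1.436 = 4627.16.

$4,627.2 million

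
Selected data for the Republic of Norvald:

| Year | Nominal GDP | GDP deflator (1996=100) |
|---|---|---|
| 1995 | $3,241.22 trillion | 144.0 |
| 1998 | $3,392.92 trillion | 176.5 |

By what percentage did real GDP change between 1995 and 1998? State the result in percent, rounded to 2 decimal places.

-14.60%

Real GDP 1995 = 3241.22 / 1.440 = 2250.85.
Real GDP 1998 = 3392.92 / 1.765 = 1922.33.
Real growth = 1922.33 / 2250.85 − 1 = -0.1460.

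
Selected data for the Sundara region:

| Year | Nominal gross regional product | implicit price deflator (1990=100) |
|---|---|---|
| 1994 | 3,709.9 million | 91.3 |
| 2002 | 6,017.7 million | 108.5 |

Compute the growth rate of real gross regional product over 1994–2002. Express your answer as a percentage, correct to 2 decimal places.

Real gross regional product 1994 = 3709.9 / 0.913 = 4063.42.
Real gross regional product 2002 = 6017.7 / 1.085 = 5546.27.
Real growth = 5546.27 / 4063.42 − 1 = 0.3649.

36.49%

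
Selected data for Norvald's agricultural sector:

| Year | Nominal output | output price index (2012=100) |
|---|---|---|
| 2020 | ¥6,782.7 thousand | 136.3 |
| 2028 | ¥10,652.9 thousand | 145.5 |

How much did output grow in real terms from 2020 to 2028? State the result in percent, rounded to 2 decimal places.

Deflate each year: 2020 → 6782.7/1.363 = 4976.30; 2028 → 10652.9/1.455 = 7321.58.
So real output changed by 7321.58/4976.30 − 1 = 0.4713, i.e. 47.13%.

47.13%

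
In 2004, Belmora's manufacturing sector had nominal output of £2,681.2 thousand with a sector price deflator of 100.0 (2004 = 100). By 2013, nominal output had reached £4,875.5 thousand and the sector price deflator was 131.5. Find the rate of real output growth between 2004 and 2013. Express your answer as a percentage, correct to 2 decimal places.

38.28%

Real output 2004 = 2681.2 / 1.000 = 2681.20.
Real output 2013 = 4875.5 / 1.315 = 3707.60.
Real growth = 3707.60 / 2681.20 − 1 = 0.3828.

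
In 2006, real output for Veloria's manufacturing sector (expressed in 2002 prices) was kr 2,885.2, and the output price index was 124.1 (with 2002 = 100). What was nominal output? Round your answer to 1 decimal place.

kr 3,580.5

Nominal output = Real × (output price index/100) = 2885.2 × 1.241 = 3580.53.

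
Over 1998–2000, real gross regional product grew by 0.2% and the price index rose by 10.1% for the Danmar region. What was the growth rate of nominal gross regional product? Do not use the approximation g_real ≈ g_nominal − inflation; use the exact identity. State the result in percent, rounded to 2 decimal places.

(1 + g_nom) = (1 + g_real)(1 + π) = 1.0020 × 1.1010 = 1.10320.

10.32%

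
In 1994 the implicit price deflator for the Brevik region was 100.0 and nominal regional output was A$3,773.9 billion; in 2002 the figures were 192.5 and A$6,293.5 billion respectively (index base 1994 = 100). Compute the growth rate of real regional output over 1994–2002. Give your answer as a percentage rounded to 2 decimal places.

-13.37%

Deflate each year: 1994 → 3773.9/1.000 = 3773.90; 2002 → 6293.5/1.925 = 3269.35.
So real regional output changed by 3269.35/3773.90 − 1 = -0.1337, i.e. -13.37%.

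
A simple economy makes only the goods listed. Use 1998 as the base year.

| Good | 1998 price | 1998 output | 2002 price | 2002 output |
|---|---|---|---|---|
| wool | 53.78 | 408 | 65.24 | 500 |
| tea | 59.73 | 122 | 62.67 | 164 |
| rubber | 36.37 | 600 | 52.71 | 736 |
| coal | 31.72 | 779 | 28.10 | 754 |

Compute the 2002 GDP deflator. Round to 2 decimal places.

117.75

Nominal GDP 2002 = 65.24·500 + 62.67·164 + 52.71·736 + 28.10·754 = 102879.84.
Real GDP 2002 (at 1998 prices) = 53.78·500 + 59.73·164 + 36.37·736 + 31.72·754 = 87370.92.
Deflator = Nominal/Real × 100 = 102879.84/87370.92 × 100 = 117.751.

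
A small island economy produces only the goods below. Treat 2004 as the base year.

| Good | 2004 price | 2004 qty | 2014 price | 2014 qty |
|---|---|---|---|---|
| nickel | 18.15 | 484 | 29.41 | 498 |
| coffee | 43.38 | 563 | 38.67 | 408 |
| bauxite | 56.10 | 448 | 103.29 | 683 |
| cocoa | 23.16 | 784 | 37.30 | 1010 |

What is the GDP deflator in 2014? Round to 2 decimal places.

Nominal GDP 2014 = 29.41·498 + 38.67·408 + 103.29·683 + 37.30·1010 = 138643.61.
Real GDP 2014 (at 2004 prices) = 18.15·498 + 43.38·408 + 56.10·683 + 23.16·1010 = 88445.64.
Deflator = Nominal/Real × 100 = 138643.61/88445.64 × 100 = 156.756.

156.76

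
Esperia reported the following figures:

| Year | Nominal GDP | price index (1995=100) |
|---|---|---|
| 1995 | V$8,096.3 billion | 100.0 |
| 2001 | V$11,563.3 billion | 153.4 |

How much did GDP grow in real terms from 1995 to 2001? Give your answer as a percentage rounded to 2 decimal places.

-6.90%

Deflate each year: 1995 → 8096.3/1.000 = 8096.30; 2001 → 11563.3/1.534 = 7538.01.
So real GDP changed by 7538.01/8096.30 − 1 = -0.0690, i.e. -6.90%.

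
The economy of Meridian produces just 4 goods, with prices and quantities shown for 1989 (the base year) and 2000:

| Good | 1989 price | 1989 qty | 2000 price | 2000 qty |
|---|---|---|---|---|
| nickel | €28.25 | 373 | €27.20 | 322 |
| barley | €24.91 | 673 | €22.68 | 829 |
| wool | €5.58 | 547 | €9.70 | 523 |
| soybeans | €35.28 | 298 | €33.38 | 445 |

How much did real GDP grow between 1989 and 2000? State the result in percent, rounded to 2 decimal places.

18.35%

Real GDP 1989 = Nominal GDP 1989 = 28.25·373 + 24.91·673 + 5.58·547 + 35.28·298 = 40867.38.
Real GDP 2000 (at 1989 prices) = 28.25·322 + 24.91·829 + 5.58·523 + 35.28·445 = 48364.83.
Real growth = 48364.83/40867.38 − 1 = 0.1835.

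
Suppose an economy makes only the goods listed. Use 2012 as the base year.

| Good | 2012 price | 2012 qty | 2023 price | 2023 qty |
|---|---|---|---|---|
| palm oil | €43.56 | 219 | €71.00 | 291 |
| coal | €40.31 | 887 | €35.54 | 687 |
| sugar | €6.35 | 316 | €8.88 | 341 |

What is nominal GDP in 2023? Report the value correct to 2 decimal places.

Nominal GDP 2023 = Σ (p_2023 × q_2023) = 71.00·291 + 35.54·687 + 8.88·341 = 48105.06.

€48105.06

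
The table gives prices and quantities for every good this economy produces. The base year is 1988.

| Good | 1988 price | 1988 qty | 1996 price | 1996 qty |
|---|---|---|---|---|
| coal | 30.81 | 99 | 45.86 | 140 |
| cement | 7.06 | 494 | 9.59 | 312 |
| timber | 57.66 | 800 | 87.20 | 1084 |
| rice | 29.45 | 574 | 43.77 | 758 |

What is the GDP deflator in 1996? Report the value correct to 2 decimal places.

Nominal GDP 1996 = 45.86·140 + 9.59·312 + 87.20·1084 + 43.77·758 = 137114.94.
Real GDP 1996 (at 1988 prices) = 30.81·140 + 7.06·312 + 57.66·1084 + 29.45·758 = 91342.66.
Deflator = Nominal/Real × 100 = 137114.94/91342.66 × 100 = 150.111.

150.11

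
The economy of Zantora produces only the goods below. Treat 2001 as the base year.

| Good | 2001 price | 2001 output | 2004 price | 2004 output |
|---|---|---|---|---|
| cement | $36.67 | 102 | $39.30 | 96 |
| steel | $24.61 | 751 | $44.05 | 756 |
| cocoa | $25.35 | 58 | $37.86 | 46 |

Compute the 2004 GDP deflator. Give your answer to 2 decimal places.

166.65

Nominal GDP 2004 = 39.30·96 + 44.05·756 + 37.86·46 = 38816.16.
Real GDP 2004 (at 2001 prices) = 36.67·96 + 24.61·756 + 25.35·46 = 23291.58.
Deflator = Nominal/Real × 100 = 38816.16/23291.58 × 100 = 166.653.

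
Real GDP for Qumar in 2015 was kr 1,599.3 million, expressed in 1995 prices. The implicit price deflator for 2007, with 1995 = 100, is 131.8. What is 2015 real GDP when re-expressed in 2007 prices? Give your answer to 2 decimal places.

kr 2,107.88 million

Real GDP in 2007 prices = Real GDP in 1995 prices × (P_2007/P_1995) = 1599.3 × 1.318 = 2107.88.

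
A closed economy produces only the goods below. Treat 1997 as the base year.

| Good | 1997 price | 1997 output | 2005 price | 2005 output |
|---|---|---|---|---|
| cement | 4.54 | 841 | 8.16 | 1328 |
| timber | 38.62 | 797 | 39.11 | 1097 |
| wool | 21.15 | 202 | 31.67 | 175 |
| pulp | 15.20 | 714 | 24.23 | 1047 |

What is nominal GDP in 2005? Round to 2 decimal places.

Nominal GDP 2005 = Σ (p_2005 × q_2005) = 8.16·1328 + 39.11·1097 + 31.67·175 + 24.23·1047 = 84651.21.

84651.21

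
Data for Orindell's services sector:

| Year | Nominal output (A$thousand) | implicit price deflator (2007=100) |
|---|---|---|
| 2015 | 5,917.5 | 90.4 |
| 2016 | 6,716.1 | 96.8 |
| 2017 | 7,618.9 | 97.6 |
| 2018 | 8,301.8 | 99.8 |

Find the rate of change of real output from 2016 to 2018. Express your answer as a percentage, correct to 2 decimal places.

Real output 2016 = 6716.1/0.968 = 6938.12.
Real output 2018 = 8301.8/0.998 = 8318.44.
Change = 8318.44/6938.12 − 1 = 0.1989.

19.89%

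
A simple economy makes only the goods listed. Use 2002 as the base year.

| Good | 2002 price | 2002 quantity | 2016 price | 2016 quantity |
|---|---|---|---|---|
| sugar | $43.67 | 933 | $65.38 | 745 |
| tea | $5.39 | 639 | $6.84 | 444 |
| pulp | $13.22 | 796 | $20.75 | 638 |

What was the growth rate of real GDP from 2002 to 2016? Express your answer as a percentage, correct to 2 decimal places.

-20.74%

Real GDP 2002 = Nominal GDP 2002 = 43.67·933 + 5.39·639 + 13.22·796 = 54711.44.
Real GDP 2016 (at 2002 prices) = 43.67·745 + 5.39·444 + 13.22·638 = 43361.67.
Real growth = 43361.67/54711.44 − 1 = -0.2074.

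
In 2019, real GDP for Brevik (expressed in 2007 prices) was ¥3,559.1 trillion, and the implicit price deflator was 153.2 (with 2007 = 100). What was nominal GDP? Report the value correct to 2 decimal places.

¥5,452.54 trillion

Nominal GDP = Real × (implicit price deflator/100) = 3559.1 × 1.532 = 5452.54.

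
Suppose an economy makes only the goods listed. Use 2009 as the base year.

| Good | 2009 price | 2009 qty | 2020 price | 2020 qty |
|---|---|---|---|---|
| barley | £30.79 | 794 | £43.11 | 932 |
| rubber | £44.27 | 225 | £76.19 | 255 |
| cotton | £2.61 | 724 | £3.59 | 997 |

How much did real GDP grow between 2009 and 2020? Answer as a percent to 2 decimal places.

17.33%

Real GDP 2009 = Nominal GDP 2009 = 30.79·794 + 44.27·225 + 2.61·724 = 36297.65.
Real GDP 2020 (at 2009 prices) = 30.79·932 + 44.27·255 + 2.61·997 = 42587.30.
Real growth = 42587.30/36297.65 − 1 = 0.1733.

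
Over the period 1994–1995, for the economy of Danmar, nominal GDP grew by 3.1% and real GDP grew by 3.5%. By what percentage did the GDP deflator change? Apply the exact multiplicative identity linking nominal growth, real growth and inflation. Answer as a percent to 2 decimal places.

(1 + g_nom) = (1 + g_real)(1 + π), so π = 1.0310 / 1.0350 − 1 = -0.00386.

-0.39%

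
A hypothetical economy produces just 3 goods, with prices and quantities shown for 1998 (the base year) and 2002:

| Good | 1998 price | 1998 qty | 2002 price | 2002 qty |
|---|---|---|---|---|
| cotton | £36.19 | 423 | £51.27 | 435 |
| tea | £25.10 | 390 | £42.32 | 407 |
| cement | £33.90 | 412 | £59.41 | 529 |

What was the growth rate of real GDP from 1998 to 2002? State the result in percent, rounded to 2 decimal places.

Real GDP 1998 = Nominal GDP 1998 = 36.19·423 + 25.10·390 + 33.90·412 = 39064.17.
Real GDP 2002 (at 1998 prices) = 36.19·435 + 25.10·407 + 33.90·529 = 43891.45.
Real growth = 43891.45/39064.17 − 1 = 0.1236.

12.36%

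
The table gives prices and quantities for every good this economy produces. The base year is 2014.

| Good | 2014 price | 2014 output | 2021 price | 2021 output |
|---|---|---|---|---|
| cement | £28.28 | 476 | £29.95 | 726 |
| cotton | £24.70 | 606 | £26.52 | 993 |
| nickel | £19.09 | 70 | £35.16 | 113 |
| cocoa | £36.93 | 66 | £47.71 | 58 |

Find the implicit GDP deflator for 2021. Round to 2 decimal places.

Nominal GDP 2021 = 29.95·726 + 26.52·993 + 35.16·113 + 47.71·58 = 54818.32.
Real GDP 2021 (at 2014 prices) = 28.28·726 + 24.70·993 + 19.09·113 + 36.93·58 = 49357.49.
Deflator = Nominal/Real × 100 = 54818.32/49357.49 × 100 = 111.064.

111.06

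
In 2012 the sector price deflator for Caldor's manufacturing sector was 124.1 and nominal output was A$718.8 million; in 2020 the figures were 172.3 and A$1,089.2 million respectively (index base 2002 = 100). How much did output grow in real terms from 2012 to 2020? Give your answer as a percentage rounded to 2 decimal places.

Deflate each year: 2012 → 718.8/1.241 = 579.21; 2020 → 1089.2/1.723 = 632.15.
So real output changed by 632.15/579.21 − 1 = 0.0914, i.e. 9.14%.

9.14%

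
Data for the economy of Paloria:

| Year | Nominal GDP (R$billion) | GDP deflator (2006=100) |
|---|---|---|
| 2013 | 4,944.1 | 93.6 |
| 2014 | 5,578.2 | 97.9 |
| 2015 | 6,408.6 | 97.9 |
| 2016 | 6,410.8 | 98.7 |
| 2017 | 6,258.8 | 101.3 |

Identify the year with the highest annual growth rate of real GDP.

2014: real = 5578.2/0.979 = 5697.85; growth vs 2013 (5282.16) = 7.87%.
2015: real = 6408.6/0.979 = 6546.07; growth vs 2014 (5697.85) = 14.89%.
2016: real = 6410.8/0.987 = 6495.24; growth vs 2015 (6546.07) = -0.78%.
2017: real = 6258.8/1.013 = 6178.48; growth vs 2016 (6495.24) = -4.88%.

2015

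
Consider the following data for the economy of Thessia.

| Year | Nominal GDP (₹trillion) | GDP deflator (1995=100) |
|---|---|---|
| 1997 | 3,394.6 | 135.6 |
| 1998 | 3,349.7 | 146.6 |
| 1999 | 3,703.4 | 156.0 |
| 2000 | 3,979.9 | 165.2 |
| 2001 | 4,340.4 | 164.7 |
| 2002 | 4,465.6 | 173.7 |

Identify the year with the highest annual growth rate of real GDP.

2001

1998: real = 3349.7/1.466 = 2284.92; growth vs 1997 (2503.39) = -8.73%.
1999: real = 3703.4/1.560 = 2373.97; growth vs 1998 (2284.92) = 3.90%.
2000: real = 3979.9/1.652 = 2409.14; growth vs 1999 (2373.97) = 1.48%.
2001: real = 4340.4/1.647 = 2635.34; growth vs 2000 (2409.14) = 9.39%.
2002: real = 4465.6/1.737 = 2570.87; growth vs 2001 (2635.34) = -2.45%.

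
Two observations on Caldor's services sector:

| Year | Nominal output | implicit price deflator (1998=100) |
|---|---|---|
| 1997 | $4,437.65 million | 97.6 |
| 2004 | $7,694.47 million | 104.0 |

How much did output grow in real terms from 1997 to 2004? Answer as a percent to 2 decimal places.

62.72%

Real output 1997 = 4437.65 / 0.976 = 4546.77.
Real output 2004 = 7694.47 / 1.040 = 7398.53.
Real growth = 7398.53 / 4546.77 − 1 = 0.6272.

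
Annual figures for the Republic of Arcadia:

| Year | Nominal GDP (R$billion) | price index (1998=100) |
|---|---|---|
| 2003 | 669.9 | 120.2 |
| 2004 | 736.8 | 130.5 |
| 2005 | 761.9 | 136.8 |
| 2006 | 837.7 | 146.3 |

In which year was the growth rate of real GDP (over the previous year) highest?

2006

2004: real = 736.8/1.305 = 564.60; growth vs 2003 (557.32) = 1.31%.
2005: real = 761.9/1.368 = 556.94; growth vs 2004 (564.60) = -1.36%.
2006: real = 837.7/1.463 = 572.59; growth vs 2005 (556.94) = 2.81%.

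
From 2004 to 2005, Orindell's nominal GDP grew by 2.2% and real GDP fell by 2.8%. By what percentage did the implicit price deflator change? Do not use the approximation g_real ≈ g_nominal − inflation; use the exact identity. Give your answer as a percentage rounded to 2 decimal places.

5.14%

(1 + g_nom) = (1 + g_real)(1 + π), so π = 1.0220 / 0.9720 − 1 = 0.05144.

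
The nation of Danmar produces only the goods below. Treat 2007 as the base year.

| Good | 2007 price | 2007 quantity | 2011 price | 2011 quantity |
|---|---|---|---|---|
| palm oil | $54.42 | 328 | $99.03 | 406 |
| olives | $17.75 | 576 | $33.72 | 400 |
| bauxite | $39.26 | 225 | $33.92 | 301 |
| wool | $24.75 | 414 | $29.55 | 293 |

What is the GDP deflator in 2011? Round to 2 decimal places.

Nominal GDP 2011 = 99.03·406 + 33.72·400 + 33.92·301 + 29.55·293 = 72562.25.
Real GDP 2011 (at 2007 prices) = 54.42·406 + 17.75·400 + 39.26·301 + 24.75·293 = 48263.53.
Deflator = Nominal/Real × 100 = 72562.25/48263.53 × 100 = 150.346.

150.35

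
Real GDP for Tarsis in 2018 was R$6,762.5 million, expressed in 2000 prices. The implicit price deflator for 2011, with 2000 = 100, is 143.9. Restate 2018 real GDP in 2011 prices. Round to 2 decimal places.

R$9,731.24 million

Real GDP in 2011 prices = Real GDP in 2000 prices × (P_2011/P_2000) = 6762.5 × 1.439 = 9731.24.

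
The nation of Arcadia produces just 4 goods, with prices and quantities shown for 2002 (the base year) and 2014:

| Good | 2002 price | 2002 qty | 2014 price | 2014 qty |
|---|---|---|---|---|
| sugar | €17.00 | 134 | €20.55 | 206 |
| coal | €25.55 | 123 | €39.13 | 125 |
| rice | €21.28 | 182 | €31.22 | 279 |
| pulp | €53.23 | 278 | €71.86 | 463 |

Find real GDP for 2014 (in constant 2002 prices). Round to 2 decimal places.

€37278.36

Real GDP 2014 = Σ (p_2002 × q_2014) = 17.00·206 + 25.55·125 + 21.28·279 + 53.23·463 = 37278.36.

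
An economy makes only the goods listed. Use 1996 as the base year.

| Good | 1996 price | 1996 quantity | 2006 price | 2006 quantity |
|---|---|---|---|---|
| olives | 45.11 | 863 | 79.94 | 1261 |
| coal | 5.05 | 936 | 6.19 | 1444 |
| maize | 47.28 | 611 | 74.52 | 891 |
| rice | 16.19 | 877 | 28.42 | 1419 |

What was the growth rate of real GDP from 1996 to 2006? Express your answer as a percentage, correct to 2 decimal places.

Real GDP 1996 = Nominal GDP 1996 = 45.11·863 + 5.05·936 + 47.28·611 + 16.19·877 = 86743.44.
Real GDP 2006 (at 1996 prices) = 45.11·1261 + 5.05·1444 + 47.28·891 + 16.19·1419 = 129276.00.
Real growth = 129276.00/86743.44 − 1 = 0.4903.

49.03%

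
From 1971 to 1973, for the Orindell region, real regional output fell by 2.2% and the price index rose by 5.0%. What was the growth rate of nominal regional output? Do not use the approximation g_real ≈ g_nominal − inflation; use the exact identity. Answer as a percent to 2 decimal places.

2.69%

(1 + g_nom) = (1 + g_real)(1 + π) = 0.9780 × 1.0500 = 1.02690.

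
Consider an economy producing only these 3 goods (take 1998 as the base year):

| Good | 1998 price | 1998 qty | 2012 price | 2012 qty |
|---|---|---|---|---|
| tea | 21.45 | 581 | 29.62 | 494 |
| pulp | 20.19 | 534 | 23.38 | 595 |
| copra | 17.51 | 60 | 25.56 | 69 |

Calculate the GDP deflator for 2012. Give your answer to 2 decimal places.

Nominal GDP 2012 = 29.62·494 + 23.38·595 + 25.56·69 = 30307.02.
Real GDP 2012 (at 1998 prices) = 21.45·494 + 20.19·595 + 17.51·69 = 23817.54.
Deflator = Nominal/Real × 100 = 30307.02/23817.54 × 100 = 127.247.

127.25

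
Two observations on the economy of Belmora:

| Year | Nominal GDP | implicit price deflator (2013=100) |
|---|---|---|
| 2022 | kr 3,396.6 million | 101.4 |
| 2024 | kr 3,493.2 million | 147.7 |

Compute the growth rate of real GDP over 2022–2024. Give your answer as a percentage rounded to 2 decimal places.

Real GDP 2022 = 3396.6 / 1.014 = 3349.70.
Real GDP 2024 = 3493.2 / 1.477 = 2365.06.
Real growth = 2365.06 / 3349.70 − 1 = -0.2939.

-29.39%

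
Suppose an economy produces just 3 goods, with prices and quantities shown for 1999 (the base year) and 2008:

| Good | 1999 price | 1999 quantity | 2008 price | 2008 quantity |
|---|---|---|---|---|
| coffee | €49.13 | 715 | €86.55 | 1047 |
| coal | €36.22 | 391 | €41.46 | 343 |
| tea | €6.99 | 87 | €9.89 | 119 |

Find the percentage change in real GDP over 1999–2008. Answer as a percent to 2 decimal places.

Real GDP 1999 = Nominal GDP 1999 = 49.13·715 + 36.22·391 + 6.99·87 = 49898.10.
Real GDP 2008 (at 1999 prices) = 49.13·1047 + 36.22·343 + 6.99·119 = 64694.38.
Real growth = 64694.38/49898.10 − 1 = 0.2965.

29.65%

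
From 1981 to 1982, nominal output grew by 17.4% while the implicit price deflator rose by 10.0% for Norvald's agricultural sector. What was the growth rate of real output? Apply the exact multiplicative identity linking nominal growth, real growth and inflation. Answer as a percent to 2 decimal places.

6.73%

(1 + g_nom) = (1 + g_real)(1 + π), so g_real = 1.1740 / 1.1000 − 1 = 0.06727.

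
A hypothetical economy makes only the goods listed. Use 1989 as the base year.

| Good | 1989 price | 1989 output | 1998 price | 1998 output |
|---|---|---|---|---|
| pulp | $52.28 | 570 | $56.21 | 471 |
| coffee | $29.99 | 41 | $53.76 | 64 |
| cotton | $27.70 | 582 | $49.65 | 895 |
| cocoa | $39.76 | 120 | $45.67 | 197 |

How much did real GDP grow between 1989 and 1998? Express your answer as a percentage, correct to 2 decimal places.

13.95%

Real GDP 1989 = Nominal GDP 1989 = 52.28·570 + 29.99·41 + 27.70·582 + 39.76·120 = 51921.79.
Real GDP 1998 (at 1989 prices) = 52.28·471 + 29.99·64 + 27.70·895 + 39.76·197 = 59167.46.
Real growth = 59167.46/51921.79 − 1 = 0.1395.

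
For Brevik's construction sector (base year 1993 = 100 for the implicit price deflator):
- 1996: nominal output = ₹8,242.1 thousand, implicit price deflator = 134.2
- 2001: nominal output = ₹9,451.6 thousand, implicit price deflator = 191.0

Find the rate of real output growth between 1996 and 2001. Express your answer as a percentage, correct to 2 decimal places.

-19.43%

Real output 1996 = 8242.1 / 1.342 = 6141.65.
Real output 2001 = 9451.6 / 1.910 = 4948.48.
Real growth = 4948.48 / 6141.65 − 1 = -0.1943.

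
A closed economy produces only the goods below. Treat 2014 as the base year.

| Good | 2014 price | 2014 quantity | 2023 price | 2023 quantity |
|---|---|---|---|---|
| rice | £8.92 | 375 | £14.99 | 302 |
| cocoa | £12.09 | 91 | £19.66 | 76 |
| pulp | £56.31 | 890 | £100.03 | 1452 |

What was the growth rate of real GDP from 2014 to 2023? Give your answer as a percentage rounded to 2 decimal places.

56.48%

Real GDP 2014 = Nominal GDP 2014 = 8.92·375 + 12.09·91 + 56.31·890 = 54561.09.
Real GDP 2023 (at 2014 prices) = 8.92·302 + 12.09·76 + 56.31·1452 = 85374.80.
Real growth = 85374.80/54561.09 − 1 = 0.5648.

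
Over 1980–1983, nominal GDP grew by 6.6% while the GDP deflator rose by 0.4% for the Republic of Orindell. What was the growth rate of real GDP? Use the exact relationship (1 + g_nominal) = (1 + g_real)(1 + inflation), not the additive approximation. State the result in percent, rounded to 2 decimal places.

6.18%

(1 + g_nom) = (1 + g_real)(1 + π), so g_real = 1.0660 / 1.0040 − 1 = 0.06175.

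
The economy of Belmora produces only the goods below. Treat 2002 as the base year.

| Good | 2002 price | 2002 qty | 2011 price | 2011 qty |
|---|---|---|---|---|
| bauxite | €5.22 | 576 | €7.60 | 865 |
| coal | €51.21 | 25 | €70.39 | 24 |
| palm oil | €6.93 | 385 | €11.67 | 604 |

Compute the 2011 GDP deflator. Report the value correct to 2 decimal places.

154.20

Nominal GDP 2011 = 7.60·865 + 70.39·24 + 11.67·604 = 15312.04.
Real GDP 2011 (at 2002 prices) = 5.22·865 + 51.21·24 + 6.93·604 = 9930.06.
Deflator = Nominal/Real × 100 = 15312.04/9930.06 × 100 = 154.199.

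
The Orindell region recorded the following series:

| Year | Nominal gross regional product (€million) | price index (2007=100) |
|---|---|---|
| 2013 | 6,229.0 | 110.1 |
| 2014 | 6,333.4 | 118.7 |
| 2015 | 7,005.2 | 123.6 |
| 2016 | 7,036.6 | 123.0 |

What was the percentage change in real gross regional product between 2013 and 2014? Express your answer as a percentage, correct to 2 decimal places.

Real gross regional product 2013 = 6229.0/1.101 = 5657.58.
Real gross regional product 2014 = 6333.4/1.187 = 5335.64.
Change = 5335.64/5657.58 − 1 = -0.0569.

-5.69%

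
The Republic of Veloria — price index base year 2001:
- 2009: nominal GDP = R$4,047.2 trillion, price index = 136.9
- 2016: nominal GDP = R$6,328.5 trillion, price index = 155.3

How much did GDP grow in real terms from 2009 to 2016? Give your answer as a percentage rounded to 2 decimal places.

37.84%

Real GDP 2009 = 4047.2 / 1.369 = 2956.32.
Real GDP 2016 = 6328.5 / 1.553 = 4075.02.
Real growth = 4075.02 / 2956.32 − 1 = 0.3784.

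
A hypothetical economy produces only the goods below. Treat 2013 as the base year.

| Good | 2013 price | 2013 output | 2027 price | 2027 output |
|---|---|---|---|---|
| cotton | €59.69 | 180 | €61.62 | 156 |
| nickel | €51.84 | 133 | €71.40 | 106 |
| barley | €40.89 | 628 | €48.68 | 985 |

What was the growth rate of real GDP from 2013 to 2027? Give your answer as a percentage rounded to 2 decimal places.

27.16%

Real GDP 2013 = Nominal GDP 2013 = 59.69·180 + 51.84·133 + 40.89·628 = 43317.84.
Real GDP 2027 (at 2013 prices) = 59.69·156 + 51.84·106 + 40.89·985 = 55083.33.
Real growth = 55083.33/43317.84 − 1 = 0.2716.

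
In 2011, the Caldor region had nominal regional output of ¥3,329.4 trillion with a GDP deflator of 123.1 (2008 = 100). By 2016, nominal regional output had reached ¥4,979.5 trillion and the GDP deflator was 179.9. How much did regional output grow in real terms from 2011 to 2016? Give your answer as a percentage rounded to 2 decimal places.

2.34%

Deflate each year: 2011 → 3329.4/1.231 = 2704.63; 2016 → 4979.5/1.799 = 2767.93.
So real regional output changed by 2767.93/2704.63 − 1 = 0.0234, i.e. 2.34%.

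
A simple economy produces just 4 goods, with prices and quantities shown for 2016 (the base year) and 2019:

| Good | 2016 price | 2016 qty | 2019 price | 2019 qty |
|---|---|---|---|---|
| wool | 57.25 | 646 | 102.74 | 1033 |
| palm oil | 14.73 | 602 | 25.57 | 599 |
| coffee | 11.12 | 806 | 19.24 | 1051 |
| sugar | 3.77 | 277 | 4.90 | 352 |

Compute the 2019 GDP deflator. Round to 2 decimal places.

177.08

Nominal GDP 2019 = 102.74·1033 + 25.57·599 + 19.24·1051 + 4.90·352 = 143392.89.
Real GDP 2019 (at 2016 prices) = 57.25·1033 + 14.73·599 + 11.12·1051 + 3.77·352 = 80976.68.
Deflator = Nominal/Real × 100 = 143392.89/80976.68 × 100 = 177.079.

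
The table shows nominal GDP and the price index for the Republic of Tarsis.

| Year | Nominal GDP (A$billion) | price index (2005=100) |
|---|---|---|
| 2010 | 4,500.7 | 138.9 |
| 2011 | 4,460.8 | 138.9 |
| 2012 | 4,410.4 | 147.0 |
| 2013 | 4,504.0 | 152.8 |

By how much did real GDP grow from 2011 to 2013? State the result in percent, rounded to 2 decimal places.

-8.22%

Real GDP 2011 = 4460.8/1.389 = 3211.52.
Real GDP 2013 = 4504.0/1.528 = 2947.64.
Change = 2947.64/3211.52 − 1 = -0.0822.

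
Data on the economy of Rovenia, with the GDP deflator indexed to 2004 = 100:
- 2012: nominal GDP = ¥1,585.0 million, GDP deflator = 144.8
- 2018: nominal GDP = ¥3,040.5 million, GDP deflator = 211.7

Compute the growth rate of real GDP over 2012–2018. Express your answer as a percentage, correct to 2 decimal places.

Real GDP 2012 = 1585.0 / 1.448 = 1094.61.
Real GDP 2018 = 3040.5 / 2.117 = 1436.23.
Real growth = 1436.23 / 1094.61 − 1 = 0.3121.

31.21%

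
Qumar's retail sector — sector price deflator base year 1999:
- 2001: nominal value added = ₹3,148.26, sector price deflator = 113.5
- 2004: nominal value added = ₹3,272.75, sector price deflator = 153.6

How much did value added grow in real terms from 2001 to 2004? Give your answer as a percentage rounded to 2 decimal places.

Real value added 2001 = 3148.26 / 1.135 = 2773.80.
Real value added 2004 = 3272.75 / 1.536 = 2130.70.
Real growth = 2130.70 / 2773.80 − 1 = -0.2318.

-23.18%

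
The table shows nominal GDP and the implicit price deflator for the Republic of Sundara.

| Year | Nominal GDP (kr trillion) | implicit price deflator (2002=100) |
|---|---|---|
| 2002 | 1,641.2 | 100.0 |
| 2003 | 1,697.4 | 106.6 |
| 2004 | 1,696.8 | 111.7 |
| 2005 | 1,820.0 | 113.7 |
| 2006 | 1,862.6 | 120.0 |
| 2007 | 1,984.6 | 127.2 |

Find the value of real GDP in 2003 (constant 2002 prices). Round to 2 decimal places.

Real GDP 2003 = 1697.4 / 1.066 = 1592.31.

kr 1,592.31 trillion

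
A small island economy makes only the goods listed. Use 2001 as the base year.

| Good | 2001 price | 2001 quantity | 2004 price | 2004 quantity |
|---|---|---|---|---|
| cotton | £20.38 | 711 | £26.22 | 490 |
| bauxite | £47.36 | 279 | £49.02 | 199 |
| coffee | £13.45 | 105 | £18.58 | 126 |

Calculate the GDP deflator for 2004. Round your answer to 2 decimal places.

118.19

Nominal GDP 2004 = 26.22·490 + 49.02·199 + 18.58·126 = 24943.86.
Real GDP 2004 (at 2001 prices) = 20.38·490 + 47.36·199 + 13.45·126 = 21105.54.
Deflator = Nominal/Real × 100 = 24943.86/21105.54 × 100 = 118.186.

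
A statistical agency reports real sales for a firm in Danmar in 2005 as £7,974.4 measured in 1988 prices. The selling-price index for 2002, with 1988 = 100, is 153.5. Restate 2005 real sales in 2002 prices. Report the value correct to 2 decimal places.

£12,240.70

Real sales in 2002 prices = Real sales in 1988 prices × (P_2002/P_1988) = 7974.4 × 1.535 = 12240.70.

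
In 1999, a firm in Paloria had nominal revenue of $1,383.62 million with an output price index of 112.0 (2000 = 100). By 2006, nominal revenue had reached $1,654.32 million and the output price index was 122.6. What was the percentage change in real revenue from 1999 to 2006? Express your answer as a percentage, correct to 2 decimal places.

Real revenue 1999 = 1383.62 / 1.120 = 1235.38.
Real revenue 2006 = 1654.32 / 1.226 = 1349.36.
Real growth = 1349.36 / 1235.38 − 1 = 0.0923.

9.23%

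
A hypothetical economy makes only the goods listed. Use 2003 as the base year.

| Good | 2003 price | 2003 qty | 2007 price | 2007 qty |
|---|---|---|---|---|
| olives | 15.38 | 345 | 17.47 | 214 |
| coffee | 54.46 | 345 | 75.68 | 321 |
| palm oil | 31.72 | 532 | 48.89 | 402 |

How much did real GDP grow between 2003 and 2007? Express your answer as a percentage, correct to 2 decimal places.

Real GDP 2003 = Nominal GDP 2003 = 15.38·345 + 54.46·345 + 31.72·532 = 40969.84.
Real GDP 2007 (at 2003 prices) = 15.38·214 + 54.46·321 + 31.72·402 = 33524.42.
Real growth = 33524.42/40969.84 − 1 = -0.1817.

-18.17%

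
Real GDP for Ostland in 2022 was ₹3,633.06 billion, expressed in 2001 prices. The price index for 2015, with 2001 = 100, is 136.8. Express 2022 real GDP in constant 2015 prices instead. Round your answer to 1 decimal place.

₹4,970.0 billion

Real GDP in 2015 prices = Real GDP in 2001 prices × (P_2015/P_2001) = 3633.06 × 1.368 = 4970.03.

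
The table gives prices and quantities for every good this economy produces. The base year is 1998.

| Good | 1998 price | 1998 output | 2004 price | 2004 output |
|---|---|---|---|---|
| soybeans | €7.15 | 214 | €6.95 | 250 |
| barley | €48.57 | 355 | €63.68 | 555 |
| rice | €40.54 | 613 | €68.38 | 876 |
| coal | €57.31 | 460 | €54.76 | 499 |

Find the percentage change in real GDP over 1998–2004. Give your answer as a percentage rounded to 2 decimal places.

Real GDP 1998 = Nominal GDP 1998 = 7.15·214 + 48.57·355 + 40.54·613 + 57.31·460 = 69986.07.
Real GDP 2004 (at 1998 prices) = 7.15·250 + 48.57·555 + 40.54·876 + 57.31·499 = 92854.58.
Real growth = 92854.58/69986.07 − 1 = 0.3268.

32.68%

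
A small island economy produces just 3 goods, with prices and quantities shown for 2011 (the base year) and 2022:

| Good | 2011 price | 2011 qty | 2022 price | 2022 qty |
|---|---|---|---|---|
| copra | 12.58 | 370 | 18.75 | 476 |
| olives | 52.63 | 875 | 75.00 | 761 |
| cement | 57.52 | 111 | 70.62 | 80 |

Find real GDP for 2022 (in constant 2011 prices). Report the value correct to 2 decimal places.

Real GDP 2022 = Σ (p_2011 × q_2022) = 12.58·476 + 52.63·761 + 57.52·80 = 50641.11.

50641.11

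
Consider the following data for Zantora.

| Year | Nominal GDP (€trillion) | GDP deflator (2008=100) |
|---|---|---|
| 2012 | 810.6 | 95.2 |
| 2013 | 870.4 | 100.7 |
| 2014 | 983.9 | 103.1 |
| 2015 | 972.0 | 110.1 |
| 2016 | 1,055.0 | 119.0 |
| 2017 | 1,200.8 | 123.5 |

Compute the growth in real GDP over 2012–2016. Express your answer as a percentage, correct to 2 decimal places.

4.12%

Real GDP 2012 = 810.6/0.952 = 851.47.
Real GDP 2016 = 1055.0/1.190 = 886.55.
Change = 886.55/851.47 − 1 = 0.0412.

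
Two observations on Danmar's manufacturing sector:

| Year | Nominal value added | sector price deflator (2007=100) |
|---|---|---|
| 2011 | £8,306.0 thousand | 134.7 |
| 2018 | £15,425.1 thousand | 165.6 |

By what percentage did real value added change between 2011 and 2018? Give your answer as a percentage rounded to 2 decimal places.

51.06%

Real value added 2011 = 8306.0 / 1.347 = 6166.30.
Real value added 2018 = 15425.1 / 1.656 = 9314.67.
Real growth = 9314.67 / 6166.30 − 1 = 0.5106.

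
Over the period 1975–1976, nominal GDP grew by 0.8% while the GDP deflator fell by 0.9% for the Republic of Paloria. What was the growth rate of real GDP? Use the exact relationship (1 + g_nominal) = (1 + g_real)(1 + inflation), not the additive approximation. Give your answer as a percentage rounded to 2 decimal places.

(1 + g_nom) = (1 + g_real)(1 + π), so g_real = 1.0080 / 0.9910 − 1 = 0.01715.

1.72%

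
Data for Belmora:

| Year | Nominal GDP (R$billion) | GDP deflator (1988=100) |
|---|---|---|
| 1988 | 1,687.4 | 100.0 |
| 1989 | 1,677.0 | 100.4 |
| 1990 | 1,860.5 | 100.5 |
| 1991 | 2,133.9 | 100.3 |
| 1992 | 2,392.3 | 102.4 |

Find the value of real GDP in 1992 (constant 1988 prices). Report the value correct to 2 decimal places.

Real GDP 1992 = 2392.3 / 1.024 = 2336.23.

R$2,336.23 billion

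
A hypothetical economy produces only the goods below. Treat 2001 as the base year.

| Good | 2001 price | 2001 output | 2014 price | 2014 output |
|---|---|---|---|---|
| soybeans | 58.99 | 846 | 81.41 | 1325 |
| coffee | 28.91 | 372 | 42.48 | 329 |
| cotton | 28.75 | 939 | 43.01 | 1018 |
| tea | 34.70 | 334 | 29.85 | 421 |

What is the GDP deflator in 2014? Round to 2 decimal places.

Nominal GDP 2014 = 81.41·1325 + 42.48·329 + 43.01·1018 + 29.85·421 = 178195.20.
Real GDP 2014 (at 2001 prices) = 58.99·1325 + 28.91·329 + 28.75·1018 + 34.70·421 = 131549.34.
Deflator = Nominal/Real × 100 = 178195.20/131549.34 × 100 = 135.459.

135.46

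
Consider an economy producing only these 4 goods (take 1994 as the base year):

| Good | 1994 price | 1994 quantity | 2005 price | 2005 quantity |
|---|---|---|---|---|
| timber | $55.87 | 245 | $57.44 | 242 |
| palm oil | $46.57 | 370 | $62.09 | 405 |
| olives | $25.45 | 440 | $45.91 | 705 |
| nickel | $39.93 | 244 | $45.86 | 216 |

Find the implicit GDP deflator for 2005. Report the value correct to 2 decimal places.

Nominal GDP 2005 = 57.44·242 + 62.09·405 + 45.91·705 + 45.86·216 = 81319.24.
Real GDP 2005 (at 1994 prices) = 55.87·242 + 46.57·405 + 25.45·705 + 39.93·216 = 58948.52.
Deflator = Nominal/Real × 100 = 81319.24/58948.52 × 100 = 137.950.

137.95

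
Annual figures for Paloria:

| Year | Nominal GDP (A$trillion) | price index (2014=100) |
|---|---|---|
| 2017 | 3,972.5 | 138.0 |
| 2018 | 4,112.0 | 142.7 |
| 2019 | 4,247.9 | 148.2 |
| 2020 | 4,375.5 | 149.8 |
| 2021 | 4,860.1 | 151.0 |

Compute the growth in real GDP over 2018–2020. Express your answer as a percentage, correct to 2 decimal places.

Real GDP 2018 = 4112.0/1.427 = 2881.57.
Real GDP 2020 = 4375.5/1.498 = 2920.89.
Change = 2920.89/2881.57 − 1 = 0.0136.

1.36%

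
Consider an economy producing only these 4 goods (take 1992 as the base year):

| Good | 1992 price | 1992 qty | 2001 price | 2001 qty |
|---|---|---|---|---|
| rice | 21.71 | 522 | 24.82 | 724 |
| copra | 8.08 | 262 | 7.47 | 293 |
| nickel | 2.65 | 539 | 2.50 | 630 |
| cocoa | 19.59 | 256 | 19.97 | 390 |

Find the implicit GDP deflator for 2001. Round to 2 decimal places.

107.76

Nominal GDP 2001 = 24.82·724 + 7.47·293 + 2.50·630 + 19.97·390 = 29521.69.
Real GDP 2001 (at 1992 prices) = 21.71·724 + 8.08·293 + 2.65·630 + 19.59·390 = 27395.08.
Deflator = Nominal/Real × 100 = 29521.69/27395.08 × 100 = 107.763.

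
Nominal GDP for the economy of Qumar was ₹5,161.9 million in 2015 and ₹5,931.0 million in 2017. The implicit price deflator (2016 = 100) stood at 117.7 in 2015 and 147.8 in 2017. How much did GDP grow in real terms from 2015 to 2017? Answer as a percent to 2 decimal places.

-8.50%

Deflate each year: 2015 → 5161.9/1.177 = 4385.64; 2017 → 5931.0/1.478 = 4012.86.
So real GDP changed by 4012.86/4385.64 − 1 = -0.0850, i.e. -8.50%.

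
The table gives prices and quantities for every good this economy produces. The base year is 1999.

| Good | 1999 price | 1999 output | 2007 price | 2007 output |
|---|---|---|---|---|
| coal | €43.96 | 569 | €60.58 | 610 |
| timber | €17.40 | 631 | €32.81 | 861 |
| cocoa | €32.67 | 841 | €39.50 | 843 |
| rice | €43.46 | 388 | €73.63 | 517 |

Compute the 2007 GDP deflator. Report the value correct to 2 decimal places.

Nominal GDP 2007 = 60.58·610 + 32.81·861 + 39.50·843 + 73.63·517 = 136568.42.
Real GDP 2007 (at 1999 prices) = 43.96·610 + 17.40·861 + 32.67·843 + 43.46·517 = 91806.63.
Deflator = Nominal/Real × 100 = 136568.42/91806.63 × 100 = 148.757.

148.76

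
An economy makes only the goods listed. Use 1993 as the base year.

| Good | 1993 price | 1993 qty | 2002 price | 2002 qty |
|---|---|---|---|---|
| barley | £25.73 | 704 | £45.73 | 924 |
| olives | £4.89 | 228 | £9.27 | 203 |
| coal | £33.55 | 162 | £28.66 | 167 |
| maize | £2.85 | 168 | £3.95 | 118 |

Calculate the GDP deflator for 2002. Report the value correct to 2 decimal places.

160.84

Nominal GDP 2002 = 45.73·924 + 9.27·203 + 28.66·167 + 3.95·118 = 49388.65.
Real GDP 2002 (at 1993 prices) = 25.73·924 + 4.89·203 + 33.55·167 + 2.85·118 = 30706.34.
Deflator = Nominal/Real × 100 = 49388.65/30706.34 × 100 = 160.842.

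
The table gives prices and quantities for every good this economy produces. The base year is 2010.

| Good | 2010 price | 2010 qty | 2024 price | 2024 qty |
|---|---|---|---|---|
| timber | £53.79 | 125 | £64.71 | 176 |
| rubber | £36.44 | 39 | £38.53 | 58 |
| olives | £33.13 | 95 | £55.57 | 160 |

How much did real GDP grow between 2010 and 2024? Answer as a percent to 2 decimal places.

Real GDP 2010 = Nominal GDP 2010 = 53.79·125 + 36.44·39 + 33.13·95 = 11292.26.
Real GDP 2024 (at 2010 prices) = 53.79·176 + 36.44·58 + 33.13·160 = 16881.36.
Real growth = 16881.36/11292.26 − 1 = 0.4949.

49.49%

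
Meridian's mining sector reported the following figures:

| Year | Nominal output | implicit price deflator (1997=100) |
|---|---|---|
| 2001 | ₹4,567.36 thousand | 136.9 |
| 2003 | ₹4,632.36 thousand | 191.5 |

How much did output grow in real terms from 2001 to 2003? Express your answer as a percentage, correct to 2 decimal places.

-27.49%

Deflate each year: 2001 → 4567.36/1.369 = 3336.27; 2003 → 4632.36/1.915 = 2418.99.
So real output changed by 2418.99/3336.27 − 1 = -0.2749, i.e. -27.49%.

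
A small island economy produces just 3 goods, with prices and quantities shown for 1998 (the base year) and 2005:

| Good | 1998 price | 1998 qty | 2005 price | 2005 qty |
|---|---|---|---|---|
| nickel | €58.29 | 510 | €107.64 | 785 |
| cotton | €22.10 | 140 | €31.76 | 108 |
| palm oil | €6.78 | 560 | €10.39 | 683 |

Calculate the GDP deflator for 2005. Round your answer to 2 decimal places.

Nominal GDP 2005 = 107.64·785 + 31.76·108 + 10.39·683 = 95023.85.
Real GDP 2005 (at 1998 prices) = 58.29·785 + 22.10·108 + 6.78·683 = 52775.19.
Deflator = Nominal/Real × 100 = 95023.85/52775.19 × 100 = 180.054.

180.05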